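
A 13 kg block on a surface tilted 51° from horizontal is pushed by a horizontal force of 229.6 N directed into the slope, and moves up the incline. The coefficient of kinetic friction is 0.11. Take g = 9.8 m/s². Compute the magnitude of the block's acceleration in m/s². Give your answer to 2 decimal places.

The horizontal push has components F cos 51° = 229.6 × 0.6293 = 144.487 N up the incline and F sin 51° = 229.6 × 0.7771 = 178.422 N pressing into the surface.
The normal force is therefore N = mg cos 51° + F sin 51° = 80.173 + 178.422 = 258.595 N, and kinetic friction down the slope is μN = 0.11 × 258.595 = 28.445 N.
Along the incline: F cos 51° − mg sin 51° − μN = ma, so 144.487 − 99.003 − 28.445 = 13 a, giving a = 1.3107 m/s².

1.31 m/s²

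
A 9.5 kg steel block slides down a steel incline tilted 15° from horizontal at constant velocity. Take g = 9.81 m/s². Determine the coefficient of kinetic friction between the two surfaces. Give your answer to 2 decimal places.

At constant velocity the net force along the incline is zero: mg sin 15° = μ mg cos 15°.
So μ = tan 15° = 0.2588 / 0.9659 = 0.2679.

0.27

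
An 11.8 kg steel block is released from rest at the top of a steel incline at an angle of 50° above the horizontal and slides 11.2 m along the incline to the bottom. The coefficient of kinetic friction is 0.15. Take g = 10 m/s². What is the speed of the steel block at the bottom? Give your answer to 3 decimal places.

12.247 m/s

The weight component along the incline is mg sin 50° = 90.393 N and the normal force is N = mg cos 50° = 75.849 N.
Friction up the slope is f = μN = 0.15 × 75.849 = 11.377 N, so the net downslope force is 90.393 − 11.377 = 79.016 N and a = 79.016 / 11.8 = 6.6963 m/s².
Starting from rest over a distance of 11.2 m, v² = 2aL = 2 × 6.6963 × 11.2 = 149.9971, so v = 12.2473 m/s.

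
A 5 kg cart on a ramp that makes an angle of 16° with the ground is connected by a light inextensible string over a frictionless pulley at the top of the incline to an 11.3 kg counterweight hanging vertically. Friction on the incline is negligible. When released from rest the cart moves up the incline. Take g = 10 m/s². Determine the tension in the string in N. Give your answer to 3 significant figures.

44.2 N

For the cart on the incline: the weight component along the slope is m₁g sin 16° = 5 × 10 × 0.2756 = 13.780 N and the normal force is N = m₁g cos 16° = 48.063 N.
Newton's second law for the cart (up-slope positive): T − 13.780 = 5 a. For the hanging counterweight (downward positive): 11.3 × 10 − T = 11.3 a.
Adding the two equations eliminates T: 99.220 = 16.3 a, so a = 6.0871 m/s².
Then from the hanging counterweight's equation, T = 11.3 × (10 − 6.0871) = 44.216 N.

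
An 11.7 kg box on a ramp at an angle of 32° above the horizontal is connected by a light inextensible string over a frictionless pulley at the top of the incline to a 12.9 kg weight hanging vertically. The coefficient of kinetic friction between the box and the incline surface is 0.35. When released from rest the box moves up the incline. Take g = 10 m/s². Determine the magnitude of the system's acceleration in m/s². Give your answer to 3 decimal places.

1.312 m/s²

For the box on the incline: the weight component along the slope is m₁g sin 32° = 11.7 × 10 × 0.5299 = 61.998 N and the normal force is N = m₁g cos 32° = 99.222 N.
Kinetic friction opposes the box's motion up the incline: f = μN = 0.35 × 99.222 = 34.728 N acting down the slope.
Newton's second law for the box (up-slope positive): T − 61.998 − 34.728 = 11.7 a. For the hanging weight (downward positive): 12.9 × 10 − T = 12.9 a.
Adding the two equations eliminates T: 32.274 = 24.6 a, so a = 1.3120 m/s².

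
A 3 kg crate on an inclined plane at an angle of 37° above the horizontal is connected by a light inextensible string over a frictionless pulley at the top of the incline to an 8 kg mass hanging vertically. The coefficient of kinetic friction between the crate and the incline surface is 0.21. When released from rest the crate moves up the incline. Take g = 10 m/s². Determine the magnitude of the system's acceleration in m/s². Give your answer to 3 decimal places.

5.174 m/s²

For the crate on the incline: the weight component along the slope is m₁g sin 37° = 3 × 10 × 0.6018 = 18.054 N and the normal force is N = m₁g cos 37° = 23.959 N.
Kinetic friction opposes the crate's motion up the incline: f = μN = 0.21 × 23.959 = 5.031 N acting down the slope.
Newton's second law for the crate (up-slope positive): T − 18.054 − 5.031 = 3 a. For the hanging mass (downward positive): 8 × 10 − T = 8 a.
Adding the two equations eliminates T: 56.915 = 11 a, so a = 5.1741 m/s².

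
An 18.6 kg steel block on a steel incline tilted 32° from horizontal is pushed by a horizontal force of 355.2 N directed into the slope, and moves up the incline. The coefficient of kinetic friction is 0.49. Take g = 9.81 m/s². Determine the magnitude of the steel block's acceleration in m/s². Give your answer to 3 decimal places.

The horizontal push has components F cos 32° = 355.2 × 0.8480 = 301.210 N up the incline and F sin 32° = 355.2 × 0.5299 = 188.220 N pressing into the surface.
The normal force is therefore N = mg cos 32° + F sin 32° = 154.731 + 188.220 = 342.951 N, and kinetic friction down the slope is μN = 0.49 × 342.951 = 168.046 N.
Along the incline: F cos 32° − mg sin 32° − μN = ma, so 301.210 − 96.689 − 168.046 = 18.6 a, giving a = 1.9610 m/s².

1.961 m/s²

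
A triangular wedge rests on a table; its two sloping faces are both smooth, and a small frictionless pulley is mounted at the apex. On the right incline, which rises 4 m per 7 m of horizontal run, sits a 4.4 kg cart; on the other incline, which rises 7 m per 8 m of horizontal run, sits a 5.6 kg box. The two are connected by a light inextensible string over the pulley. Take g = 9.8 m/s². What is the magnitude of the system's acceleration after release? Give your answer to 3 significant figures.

Resolve each weight along its own incline: the 4.4 kg mass has component 4.4 × 9.8 × sin 29.74° = 21.394 N down its slope, and the 5.6 kg mass has 5.6 × 9.8 × sin 41.19° = 36.139 N down its slope.
The 5.6 kg side's 36.139 N exceeds the other side's 21.394 N, so that mass slides down and the 4.4 kg mass slides up. Taking that direction as positive, Newton's second law for the whole system gives 36.139 − 21.394 = (4.4 + 5.6) a, so a = 14.745 / 10 = 1.4745 m/s².

1.47 m/s²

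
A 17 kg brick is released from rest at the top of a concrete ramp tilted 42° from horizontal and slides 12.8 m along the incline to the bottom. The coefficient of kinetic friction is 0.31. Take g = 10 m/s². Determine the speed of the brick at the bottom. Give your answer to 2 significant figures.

11 m/s

The weight component along the incline is mg sin 42° = 113.752 N and the normal force is N = mg cos 42° = 126.335 N.
Friction up the slope is f = μN = 0.31 × 126.335 = 39.164 N, so the net downslope force is 113.752 − 39.164 = 74.588 N and a = 74.588 / 17 = 4.3875 m/s².
Starting from rest over a distance of 12.8 m, v² = 2aL = 2 × 4.3875 × 12.8 = 112.3200, so v = 10.5981 m/s.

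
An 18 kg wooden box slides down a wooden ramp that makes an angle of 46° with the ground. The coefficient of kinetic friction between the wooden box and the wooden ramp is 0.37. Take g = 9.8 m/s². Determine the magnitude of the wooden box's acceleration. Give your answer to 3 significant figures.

4.53 m/s²

Resolving the weight along the incline: the component pulling the wooden box down the slope is mg sin 46° = 18 × 9.8 × 0.7193 = 126.885 N, and the normal force is N = mg cos 46° = 18 × 9.8 × 0.6947 = 122.545 N.
Kinetic friction acts up the slope with magnitude f = μN = 0.37 × 122.545 = 45.342 N.
Net force along the incline is 126.885 − 45.342 = 81.543 N, so a = 81.543 / 18 = 4.5302 m/s².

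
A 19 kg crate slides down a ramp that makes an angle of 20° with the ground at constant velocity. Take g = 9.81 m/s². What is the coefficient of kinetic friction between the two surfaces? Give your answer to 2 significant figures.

At constant velocity the net force along the incline is zero: mg sin 20° = μ mg cos 20°.
So μ = tan 20° = 0.3420 / 0.9397 = 0.3639.

0.36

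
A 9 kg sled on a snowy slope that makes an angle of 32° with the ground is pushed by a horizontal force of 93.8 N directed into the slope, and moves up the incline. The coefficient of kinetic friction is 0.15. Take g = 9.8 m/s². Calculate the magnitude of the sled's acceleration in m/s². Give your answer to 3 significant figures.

1.57 m/s²

The horizontal push has components F cos 32° = 93.8 × 0.8480 = 79.542 N up the incline and F sin 32° = 93.8 × 0.5299 = 49.705 N pressing into the surface.
The normal force is therefore N = mg cos 32° + F sin 32° = 74.794 + 49.705 = 124.499 N, and kinetic friction down the slope is μN = 0.15 × 124.499 = 18.675 N.
Along the incline: F cos 32° − mg sin 32° − μN = ma, so 79.542 − 46.737 − 18.675 = 9 a, giving a = 1.5700 m/s².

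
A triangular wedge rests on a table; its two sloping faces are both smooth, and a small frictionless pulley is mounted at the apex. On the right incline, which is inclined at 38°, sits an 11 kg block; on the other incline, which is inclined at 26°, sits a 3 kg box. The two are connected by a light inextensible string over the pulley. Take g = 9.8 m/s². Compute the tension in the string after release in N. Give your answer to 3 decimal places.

24.348 N

Resolve each weight along its own incline: the 11 kg mass has component 11 × 9.8 × sin 38° = 66.368 N down its slope, and the 3 kg mass has 3 × 9.8 × sin 26° = 12.888 N down its slope.
The 11 kg side's 66.368 N exceeds the other side's 12.888 N, so that mass slides down and the 3 kg mass slides up. Taking that direction as positive, Newton's second law for the whole system gives 66.368 − 12.888 = (11 + 3) a, so a = 53.480 / 14 = 3.8200 m/s².
For the 3 kg mass (up-slope positive): T − 12.888 = 3 × 3.8200, so T = 24.348 N.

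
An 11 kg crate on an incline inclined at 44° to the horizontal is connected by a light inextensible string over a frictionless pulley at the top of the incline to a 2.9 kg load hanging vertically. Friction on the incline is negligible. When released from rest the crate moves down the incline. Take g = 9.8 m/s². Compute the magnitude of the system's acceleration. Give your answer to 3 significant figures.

For the crate on the incline: the weight component along the slope is m₁g sin 44° = 11 × 9.8 × 0.6947 = 74.889 N and the normal force is N = m₁g cos 44° = 77.545 N.
Newton's second law for the crate (down-slope positive): 74.889 − T = 11 a. For the hanging load (upward positive): T − 2.9 × 9.8 = 2.9 a.
Adding the two equations eliminates T: 46.469 = 13.9 a, so a = 3.3431 m/s².

3.34 m/s²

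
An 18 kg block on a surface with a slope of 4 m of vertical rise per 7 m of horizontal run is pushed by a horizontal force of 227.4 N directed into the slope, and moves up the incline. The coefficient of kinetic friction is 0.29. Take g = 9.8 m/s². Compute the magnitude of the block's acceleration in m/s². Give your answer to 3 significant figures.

The horizontal push has components F cos 29.74° = 227.4 × 0.8682 = 197.429 N up the incline and F sin 29.74° = 227.4 × 0.4961 = 112.813 N pressing into the surface.
The normal force is therefore N = mg cos 29.74° + F sin 29.74° = 153.150 + 112.813 = 265.963 N, and kinetic friction down the slope is μN = 0.29 × 265.963 = 77.129 N.
Along the incline: F cos 29.74° − mg sin 29.74° − μN = ma, so 197.429 − 87.512 − 77.129 = 18 a, giving a = 1.8216 m/s².

1.82 m/s²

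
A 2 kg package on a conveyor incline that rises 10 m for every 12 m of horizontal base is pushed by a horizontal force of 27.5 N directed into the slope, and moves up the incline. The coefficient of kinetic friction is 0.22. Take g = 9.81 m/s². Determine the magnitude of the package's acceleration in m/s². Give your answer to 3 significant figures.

The horizontal push has components F cos 39.81° = 27.5 × 0.7682 = 21.125 N up the incline and F sin 39.81° = 27.5 × 0.6402 = 17.605 N pressing into the surface.
The normal force is therefore N = mg cos 39.81° + F sin 39.81° = 15.072 + 17.605 = 32.677 N, and kinetic friction down the slope is μN = 0.22 × 32.677 = 7.189 N.
Along the incline: F cos 39.81° − mg sin 39.81° − μN = ma, so 21.125 − 12.561 − 7.189 = 2 a, giving a = 0.6875 m/s².

0.688 m/s²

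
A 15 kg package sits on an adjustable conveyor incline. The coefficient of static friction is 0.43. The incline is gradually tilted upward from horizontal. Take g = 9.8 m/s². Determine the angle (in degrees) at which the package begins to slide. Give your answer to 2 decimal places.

23.27°

At the threshold of sliding, static friction is at its maximum μ_s N and exactly balances the weight component along the incline: mg sin θ = μ_s mg cos θ.
Hence tan θ = μ_s = 0.43, so θ = arctan(0.43) = 23.2677°.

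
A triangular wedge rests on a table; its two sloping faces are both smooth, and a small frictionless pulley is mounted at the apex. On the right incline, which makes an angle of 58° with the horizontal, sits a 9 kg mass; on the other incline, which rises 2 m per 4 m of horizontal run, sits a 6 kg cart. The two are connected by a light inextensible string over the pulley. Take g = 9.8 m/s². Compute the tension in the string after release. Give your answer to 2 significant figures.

Resolve each weight along its own incline: the 9 kg mass has component 9 × 9.8 × sin 58° = 74.798 N down its slope, and the 6 kg mass has 6 × 9.8 × sin 26.57° = 26.296 N down its slope.
The 9 kg side's 74.798 N exceeds the other side's 26.296 N, so that mass slides down and the 6 kg mass slides up. Taking that direction as positive, Newton's second law for the whole system gives 74.798 − 26.296 = (9 + 6) a, so a = 48.502 / 15 = 3.2335 m/s².
For the 6 kg mass (up-slope positive): T − 26.296 = 6 × 3.2335, so T = 45.697 N.

46 N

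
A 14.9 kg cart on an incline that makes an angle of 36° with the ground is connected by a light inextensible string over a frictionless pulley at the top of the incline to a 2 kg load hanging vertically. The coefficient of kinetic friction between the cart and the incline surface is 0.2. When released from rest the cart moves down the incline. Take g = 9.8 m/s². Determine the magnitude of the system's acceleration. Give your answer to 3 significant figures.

2.52 m/s²

For the cart on the incline: the weight component along the slope is m₁g sin 36° = 14.9 × 9.8 × 0.5878 = 85.831 N and the normal force is N = m₁g cos 36° = 118.133 N.
Kinetic friction opposes the cart's motion down the incline: f = μN = 0.2 × 118.133 = 23.627 N acting up the slope.
Newton's second law for the cart (down-slope positive): 85.831 − 23.627 − T = 14.9 a. For the hanging load (upward positive): T − 2 × 9.8 = 2 a.
Adding the two equations eliminates T: 42.604 = 16.9 a, so a = 2.5209 m/s².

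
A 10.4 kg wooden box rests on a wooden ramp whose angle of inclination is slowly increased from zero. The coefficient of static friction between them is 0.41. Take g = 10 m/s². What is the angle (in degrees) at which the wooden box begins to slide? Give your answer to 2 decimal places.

At the threshold of sliding, static friction is at its maximum μ_s N and exactly balances the weight component along the incline: mg sin θ = μ_s mg cos θ.
Hence tan θ = μ_s = 0.41, so θ = arctan(0.41) = 22.2936°.

22.29°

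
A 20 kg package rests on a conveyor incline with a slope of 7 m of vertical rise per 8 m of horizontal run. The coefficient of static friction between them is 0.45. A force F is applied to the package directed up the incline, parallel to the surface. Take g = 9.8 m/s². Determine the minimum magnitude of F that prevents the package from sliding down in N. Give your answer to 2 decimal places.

62.69 N

The normal force is N = mg cos 41.19° = 147.505 N. With F at its minimum the package is on the verge of sliding down, so static friction is at its maximum μ_s N = 0.45 × 147.505 = 66.377 N and acts up the slope.
Equilibrium along the incline: F + μ_s N = mg sin 41.19°, so F = 129.067 − 66.377 = 62.690 N.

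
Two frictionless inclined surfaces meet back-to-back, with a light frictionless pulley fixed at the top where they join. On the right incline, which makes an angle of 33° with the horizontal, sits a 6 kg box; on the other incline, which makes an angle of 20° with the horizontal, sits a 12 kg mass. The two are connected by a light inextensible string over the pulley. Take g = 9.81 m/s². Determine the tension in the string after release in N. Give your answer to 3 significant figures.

Resolve each weight along its own incline: the 6 kg mass has component 6 × 9.81 × sin 33° = 32.057 N down its slope, and the 12 kg mass has 12 × 9.81 × sin 20° = 40.263 N down its slope.
The 12 kg side's 40.263 N exceeds the other side's 32.057 N, so that mass slides down and the 6 kg mass slides up. Taking that direction as positive, Newton's second law for the whole system gives 40.263 − 32.057 = (6 + 12) a, so a = 8.206 / 18 = 0.4559 m/s².
For the 6 kg mass (up-slope positive): T − 32.057 = 6 × 0.4559, so T = 34.792 N.

34.8 N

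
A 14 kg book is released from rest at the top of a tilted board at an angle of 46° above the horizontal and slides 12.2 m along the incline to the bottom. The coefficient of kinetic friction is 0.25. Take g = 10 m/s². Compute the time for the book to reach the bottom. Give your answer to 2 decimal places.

2.11 s

The weight component along the incline is mg sin 46° = 100.708 N and the normal force is N = mg cos 46° = 97.252 N.
Friction up the slope is f = μN = 0.25 × 97.252 = 24.313 N, so the net downslope force is 100.708 − 24.313 = 76.395 N and a = 76.395 / 14 = 5.4568 m/s².
Starting from rest, L = ½at², so t = √(2L/a) = √(2 × 12.2 / 5.4568) = 2.1146 s.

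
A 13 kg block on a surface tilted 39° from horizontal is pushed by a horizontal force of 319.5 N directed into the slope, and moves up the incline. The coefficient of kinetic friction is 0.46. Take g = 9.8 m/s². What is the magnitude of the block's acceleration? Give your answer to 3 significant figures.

2.31 m/s²

The horizontal push has components F cos 39° = 319.5 × 0.7771 = 248.283 N up the incline and F sin 39° = 319.5 × 0.6293 = 201.061 N pressing into the surface.
The normal force is therefore N = mg cos 39° + F sin 39° = 99.003 + 201.061 = 300.064 N, and kinetic friction down the slope is μN = 0.46 × 300.064 = 138.029 N.
Along the incline: F cos 39° − mg sin 39° − μN = ma, so 248.283 − 80.173 − 138.029 = 13 a, giving a = 2.3139 m/s².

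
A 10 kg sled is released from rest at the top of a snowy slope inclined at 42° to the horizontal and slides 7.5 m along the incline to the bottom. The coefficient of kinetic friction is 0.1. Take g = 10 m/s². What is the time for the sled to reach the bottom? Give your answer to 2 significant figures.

The weight component along the incline is mg sin 42° = 66.913 N and the normal force is N = mg cos 42° = 74.314 N.
Friction up the slope is f = μN = 0.1 × 74.314 = 7.431 N, so the net downslope force is 66.913 − 7.431 = 59.482 N and a = 59.482 / 10 = 5.9482 m/s².
Starting from rest, L = ½at², so t = √(2L/a) = √(2 × 7.5 / 5.9482) = 1.5880 s.

1.6 s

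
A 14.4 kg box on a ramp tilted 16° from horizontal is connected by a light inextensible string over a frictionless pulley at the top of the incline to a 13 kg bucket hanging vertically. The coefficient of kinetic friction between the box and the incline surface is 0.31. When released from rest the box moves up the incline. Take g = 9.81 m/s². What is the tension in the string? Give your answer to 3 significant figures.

For the box on the incline: the weight component along the slope is m₁g sin 16° = 14.4 × 9.81 × 0.2756 = 38.932 N and the normal force is N = m₁g cos 16° = 135.792 N.
Kinetic friction opposes the box's motion up the incline: f = μN = 0.31 × 135.792 = 42.096 N acting down the slope.
Newton's second law for the box (up-slope positive): T − 38.932 − 42.096 = 14.4 a. For the hanging bucket (downward positive): 13 × 9.81 − T = 13 a.
Adding the two equations eliminates T: 46.502 = 27.4 a, so a = 1.6972 m/s².
Then from the hanging bucket's equation, T = 13 × (9.81 − 1.6972) = 105.466 N.

105 N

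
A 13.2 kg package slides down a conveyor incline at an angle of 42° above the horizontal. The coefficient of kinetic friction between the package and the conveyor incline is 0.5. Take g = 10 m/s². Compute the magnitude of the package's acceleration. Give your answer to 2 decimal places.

2.98 m/s²

Resolving the weight along the incline: the component pulling the package down the slope is mg sin 42° = 13.2 × 10 × 0.6691 = 88.321 N, and the normal force is N = mg cos 42° = 13.2 × 10 × 0.7431 = 98.089 N.
Kinetic friction acts up the slope with magnitude f = μN = 0.5 × 98.089 = 49.044 N.
Net force along the incline is 88.321 − 49.044 = 39.277 N, so a = 39.277 / 13.2 = 2.9755 m/s².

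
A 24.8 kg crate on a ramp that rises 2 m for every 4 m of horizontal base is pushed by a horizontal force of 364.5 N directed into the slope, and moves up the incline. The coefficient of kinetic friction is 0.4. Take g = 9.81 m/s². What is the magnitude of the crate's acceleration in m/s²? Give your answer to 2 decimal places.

The horizontal push has components F cos 26.57° = 364.5 × 0.8944 = 326.009 N up the incline and F sin 26.57° = 364.5 × 0.4472 = 163.004 N pressing into the surface.
The normal force is therefore N = mg cos 26.57° + F sin 26.57° = 217.597 + 163.004 = 380.601 N, and kinetic friction down the slope is μN = 0.4 × 380.601 = 152.240 N.
Along the incline: F cos 26.57° − mg sin 26.57° − μN = ma, so 326.009 − 108.798 − 152.240 = 24.8 a, giving a = 2.6198 m/s².

2.62 m/s²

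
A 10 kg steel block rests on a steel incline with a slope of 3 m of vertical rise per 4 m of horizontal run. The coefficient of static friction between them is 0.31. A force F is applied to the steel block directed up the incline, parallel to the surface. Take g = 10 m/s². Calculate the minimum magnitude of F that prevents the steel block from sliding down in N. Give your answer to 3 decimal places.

35.200 N

The normal force is N = mg cos 36.87° = 80.000 N. With F at its minimum the steel block is on the verge of sliding down, so static friction is at its maximum μ_s N = 0.31 × 80.000 = 24.800 N and acts up the slope.
Equilibrium along the incline: F + μ_s N = mg sin 36.87°, so F = 60.000 − 24.800 = 35.200 N.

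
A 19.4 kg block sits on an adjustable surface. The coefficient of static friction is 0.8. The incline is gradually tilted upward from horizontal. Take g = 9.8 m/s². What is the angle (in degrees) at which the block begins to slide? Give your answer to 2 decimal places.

38.66°

At the threshold of sliding, static friction is at its maximum μ_s N and exactly balances the weight component along the incline: mg sin θ = μ_s mg cos θ.
Hence tan θ = μ_s = 0.8, so θ = arctan(0.8) = 38.6598°.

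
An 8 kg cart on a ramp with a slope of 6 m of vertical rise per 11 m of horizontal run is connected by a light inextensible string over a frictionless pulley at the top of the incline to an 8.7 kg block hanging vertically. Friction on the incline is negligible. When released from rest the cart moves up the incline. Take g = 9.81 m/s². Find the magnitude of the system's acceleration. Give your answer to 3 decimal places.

For the cart on the incline: the weight component along the slope is m₁g sin 28.61° = 8 × 9.81 × 0.4789 = 37.584 N and the normal force is N = m₁g cos 28.61° = 68.897 N.
Newton's second law for the cart (up-slope positive): T − 37.584 = 8 a. For the hanging block (downward positive): 8.7 × 9.81 − T = 8.7 a.
Adding the two equations eliminates T: 47.763 = 16.7 a, so a = 2.8601 m/s².

2.860 m/s²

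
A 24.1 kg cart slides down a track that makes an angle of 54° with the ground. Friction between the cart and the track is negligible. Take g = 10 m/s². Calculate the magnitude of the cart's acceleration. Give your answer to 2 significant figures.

8.1 m/s²

Resolving the weight along the incline: the component pulling the cart down the slope is mg sin 54° = 24.1 × 10 × 0.8090 = 194.969 N, and the normal force is N = mg cos 54° = 24.1 × 10 × 0.5878 = 141.660 N.
With no friction the net force along the incline is 194.969 N, so a = g sin 54° = 194.969 / 24.1 = 8.0900 m/s².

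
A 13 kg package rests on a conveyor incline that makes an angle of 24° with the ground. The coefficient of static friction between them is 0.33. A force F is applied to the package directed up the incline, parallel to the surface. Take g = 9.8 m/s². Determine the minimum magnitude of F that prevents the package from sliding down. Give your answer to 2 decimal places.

The normal force is N = mg cos 24° = 116.386 N. With F at its minimum the package is on the verge of sliding down, so static friction is at its maximum μ_s N = 0.33 × 116.386 = 38.407 N and acts up the slope.
Equilibrium along the incline: F + μ_s N = mg sin 24°, so F = 51.818 − 38.407 = 13.411 N.

13.41 N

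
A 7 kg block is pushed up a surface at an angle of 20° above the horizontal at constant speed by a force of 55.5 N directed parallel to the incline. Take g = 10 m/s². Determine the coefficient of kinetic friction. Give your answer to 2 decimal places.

0.48

At constant speed ΣF = 0 along the incline. The applied 55.5 N acts up the slope; the weight component mg sin 20° = 23.941 N and kinetic friction μN both act down the slope.
So 55.5 = 23.941 + μ × 65.778, giving μ = (55.5 − 23.941) / 65.778 = 0.4798.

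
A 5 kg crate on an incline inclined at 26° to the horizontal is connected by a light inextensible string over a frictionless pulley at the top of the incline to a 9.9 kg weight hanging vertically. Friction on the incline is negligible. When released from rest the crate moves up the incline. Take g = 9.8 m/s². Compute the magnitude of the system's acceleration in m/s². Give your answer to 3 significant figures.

For the crate on the incline: the weight component along the slope is m₁g sin 26° = 5 × 9.8 × 0.4384 = 21.482 N and the normal force is N = m₁g cos 26° = 44.041 N.
Newton's second law for the crate (up-slope positive): T − 21.482 = 5 a. For the hanging weight (downward positive): 9.9 × 9.8 − T = 9.9 a.
Adding the two equations eliminates T: 75.538 = 14.9 a, so a = 5.0697 m/s².

5.07 m/s²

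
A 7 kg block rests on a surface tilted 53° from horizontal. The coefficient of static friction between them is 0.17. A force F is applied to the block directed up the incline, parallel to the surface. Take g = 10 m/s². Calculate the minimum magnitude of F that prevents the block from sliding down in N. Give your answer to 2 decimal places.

The normal force is N = mg cos 53° = 42.127 N. With F at its minimum the block is on the verge of sliding down, so static friction is at its maximum μ_s N = 0.17 × 42.127 = 7.162 N and acts up the slope.
Equilibrium along the incline: F + μ_s N = mg sin 53°, so F = 55.904 − 7.162 = 48.742 N.

48.74 N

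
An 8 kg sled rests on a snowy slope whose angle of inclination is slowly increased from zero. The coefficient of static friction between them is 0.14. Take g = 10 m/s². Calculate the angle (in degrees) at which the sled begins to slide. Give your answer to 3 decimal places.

At the threshold of sliding, static friction is at its maximum μ_s N and exactly balances the weight component along the incline: mg sin θ = μ_s mg cos θ.
Hence tan θ = μ_s = 0.14, so θ = arctan(0.14) = 7.9696°.

7.970°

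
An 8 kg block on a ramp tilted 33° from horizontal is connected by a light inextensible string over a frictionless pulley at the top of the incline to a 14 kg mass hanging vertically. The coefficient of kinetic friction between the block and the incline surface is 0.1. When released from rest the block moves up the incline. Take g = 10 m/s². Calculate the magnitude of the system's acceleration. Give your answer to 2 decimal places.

4.08 m/s²

For the block on the incline: the weight component along the slope is m₁g sin 33° = 8 × 10 × 0.5446 = 43.568 N and the normal force is N = m₁g cos 33° = 67.094 N.
Kinetic friction opposes the block's motion up the incline: f = μN = 0.1 × 67.094 = 6.709 N acting down the slope.
Newton's second law for the block (up-slope positive): T − 43.568 − 6.709 = 8 a. For the hanging mass (downward positive): 14 × 10 − T = 14 a.
Adding the two equations eliminates T: 89.723 = 22 a, so a = 4.0783 m/s².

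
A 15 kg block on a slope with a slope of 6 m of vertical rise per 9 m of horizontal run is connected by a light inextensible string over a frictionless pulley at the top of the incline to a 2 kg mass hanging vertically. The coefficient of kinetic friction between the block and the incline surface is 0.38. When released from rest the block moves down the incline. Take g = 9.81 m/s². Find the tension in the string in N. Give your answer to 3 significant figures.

For the block on the incline: the weight component along the slope is m₁g sin 33.69° = 15 × 9.81 × 0.5547 = 81.624 N and the normal force is N = m₁g cos 33.69° = 122.436 N.
Kinetic friction opposes the block's motion down the incline: f = μN = 0.38 × 122.436 = 46.526 N acting up the slope.
Newton's second law for the block (down-slope positive): 81.624 − 46.526 − T = 15 a. For the hanging mass (upward positive): T − 2 × 9.81 = 2 a.
Adding the two equations eliminates T: 15.478 = 17 a, so a = 0.9105 m/s².
Then from the hanging mass's equation, T = 2 × (9.81 + 0.9105) = 21.441 N.

21.4 N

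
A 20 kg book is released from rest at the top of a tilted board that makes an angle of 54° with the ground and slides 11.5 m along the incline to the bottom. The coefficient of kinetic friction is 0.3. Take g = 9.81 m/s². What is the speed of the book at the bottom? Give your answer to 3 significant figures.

11.9 m/s

The weight component along the incline is mg sin 54° = 158.729 N and the normal force is N = mg cos 54° = 115.323 N.
Friction up the slope is f = μN = 0.3 × 115.323 = 34.597 N, so the net downslope force is 158.729 − 34.597 = 124.132 N and a = 124.132 / 20 = 6.2066 m/s².
Starting from rest over a distance of 11.5 m, v² = 2aL = 2 × 6.2066 × 11.5 = 142.7518, so v = 11.9479 m/s.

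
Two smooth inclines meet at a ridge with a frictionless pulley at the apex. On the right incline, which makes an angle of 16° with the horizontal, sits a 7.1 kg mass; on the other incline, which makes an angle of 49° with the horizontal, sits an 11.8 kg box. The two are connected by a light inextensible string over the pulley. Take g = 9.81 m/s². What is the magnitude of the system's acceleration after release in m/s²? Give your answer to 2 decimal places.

Resolve each weight along its own incline: the 7.1 kg mass has component 7.1 × 9.81 × sin 16° = 19.198 N down its slope, and the 11.8 kg mass has 11.8 × 9.81 × sin 49° = 87.364 N down its slope.
The 11.8 kg side's 87.364 N exceeds the other side's 19.198 N, so that mass slides down and the 7.1 kg mass slides up. Taking that direction as positive, Newton's second law for the whole system gives 87.364 − 19.198 = (7.1 + 11.8) a, so a = 68.166 / 18.9 = 3.6067 m/s².

3.61 m/s²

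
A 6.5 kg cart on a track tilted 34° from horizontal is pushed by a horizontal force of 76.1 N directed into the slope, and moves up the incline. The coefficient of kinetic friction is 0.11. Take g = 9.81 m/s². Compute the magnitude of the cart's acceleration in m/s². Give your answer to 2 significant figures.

2.6 m/s²

The horizontal push has components F cos 34° = 76.1 × 0.8290 = 63.087 N up the incline and F sin 34° = 76.1 × 0.5592 = 42.555 N pressing into the surface.
The normal force is therefore N = mg cos 34° + F sin 34° = 52.861 + 42.555 = 95.416 N, and kinetic friction down the slope is μN = 0.11 × 95.416 = 10.496 N.
Along the incline: F cos 34° − mg sin 34° − μN = ma, so 63.087 − 35.657 − 10.496 = 6.5 a, giving a = 2.6052 m/s².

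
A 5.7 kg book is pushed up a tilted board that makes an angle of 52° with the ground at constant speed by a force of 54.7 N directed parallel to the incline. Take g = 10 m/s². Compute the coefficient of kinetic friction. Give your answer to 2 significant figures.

0.28

At constant speed ΣF = 0 along the incline. The applied 54.7 N acts up the slope; the weight component mg sin 52° = 44.917 N and kinetic friction μN both act down the slope.
So 54.7 = 44.917 + μ × 35.093, giving μ = (54.7 − 44.917) / 35.093 = 0.2788.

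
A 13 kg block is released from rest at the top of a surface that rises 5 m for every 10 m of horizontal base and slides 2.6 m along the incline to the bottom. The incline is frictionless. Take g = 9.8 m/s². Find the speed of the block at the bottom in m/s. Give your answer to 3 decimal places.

The weight component along the incline is mg sin 26.57° = 56.975 N and the normal force is N = mg cos 26.57° = 113.950 N.
With no friction, a = g sin 26.57° = 4.3827 m/s².
Starting from rest over a distance of 2.6 m, v² = 2aL = 2 × 4.3827 × 2.6 = 22.7900, so v = 4.7739 m/s.

4.774 m/s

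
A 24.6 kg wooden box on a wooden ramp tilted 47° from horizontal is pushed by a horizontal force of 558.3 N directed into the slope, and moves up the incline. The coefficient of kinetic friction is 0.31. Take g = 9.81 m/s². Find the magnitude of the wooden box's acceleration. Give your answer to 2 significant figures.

The horizontal push has components F cos 47° = 558.3 × 0.6820 = 380.761 N up the incline and F sin 47° = 558.3 × 0.7314 = 408.341 N pressing into the surface.
The normal force is therefore N = mg cos 47° + F sin 47° = 164.584 + 408.341 = 572.925 N, and kinetic friction down the slope is μN = 0.31 × 572.925 = 177.607 N.
Along the incline: F cos 47° − mg sin 47° − μN = ma, so 380.761 − 176.506 − 177.607 = 24.6 a, giving a = 1.0833 m/s².

1.1 m/s²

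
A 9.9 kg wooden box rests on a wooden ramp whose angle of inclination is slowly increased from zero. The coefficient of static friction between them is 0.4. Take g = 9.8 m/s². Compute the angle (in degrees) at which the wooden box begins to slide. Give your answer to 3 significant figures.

At the threshold of sliding, static friction is at its maximum μ_s N and exactly balances the weight component along the incline: mg sin θ = μ_s mg cos θ.
Hence tan θ = μ_s = 0.4, so θ = arctan(0.4) = 21.8014°.

21.8°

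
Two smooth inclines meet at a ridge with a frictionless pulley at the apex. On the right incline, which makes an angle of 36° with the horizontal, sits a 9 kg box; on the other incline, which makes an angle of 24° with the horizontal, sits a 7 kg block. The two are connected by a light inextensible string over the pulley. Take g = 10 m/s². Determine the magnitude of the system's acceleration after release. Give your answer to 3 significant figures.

1.53 m/s²

Resolve each weight along its own incline: the 9 kg mass has component 9 × 10 × sin 36° = 52.901 N down its slope, and the 7 kg mass has 7 × 10 × sin 24° = 28.472 N down its slope.
The 9 kg side's 52.901 N exceeds the other side's 28.472 N, so that mass slides down and the 7 kg mass slides up. Taking that direction as positive, Newton's second law for the whole system gives 52.901 − 28.472 = (9 + 7) a, so a = 24.429 / 16 = 1.5268 m/s².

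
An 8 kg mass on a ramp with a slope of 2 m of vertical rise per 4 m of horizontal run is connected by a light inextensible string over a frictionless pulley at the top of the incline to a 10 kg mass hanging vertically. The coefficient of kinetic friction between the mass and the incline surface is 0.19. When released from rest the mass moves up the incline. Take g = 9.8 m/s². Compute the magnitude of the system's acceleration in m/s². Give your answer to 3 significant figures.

For the mass on the incline: the weight component along the slope is m₁g sin 26.57° = 8 × 9.8 × 0.4472 = 35.060 N and the normal force is N = m₁g cos 26.57° = 70.123 N.
Kinetic friction opposes the mass's motion up the incline: f = μN = 0.19 × 70.123 = 13.323 N acting down the slope.
Newton's second law for the mass (up-slope positive): T − 35.060 − 13.323 = 8 a. For the hanging mass (downward positive): 10 × 9.8 − T = 10 a.
Adding the two equations eliminates T: 49.617 = 18 a, so a = 2.7565 m/s².

2.76 m/s²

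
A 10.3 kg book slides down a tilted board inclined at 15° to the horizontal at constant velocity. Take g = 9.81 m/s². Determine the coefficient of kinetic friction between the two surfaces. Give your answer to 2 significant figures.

0.27

At constant velocity the net force along the incline is zero: mg sin 15° = μ mg cos 15°.
So μ = tan 15° = 0.2588 / 0.9659 = 0.2679.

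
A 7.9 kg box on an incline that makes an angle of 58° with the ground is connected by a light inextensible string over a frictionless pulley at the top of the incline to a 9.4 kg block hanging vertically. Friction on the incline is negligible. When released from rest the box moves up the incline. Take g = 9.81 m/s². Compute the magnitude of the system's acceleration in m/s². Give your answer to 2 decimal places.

For the box on the incline: the weight component along the slope is m₁g sin 58° = 7.9 × 9.81 × 0.8480 = 65.719 N and the normal force is N = m₁g cos 58° = 41.068 N.
Newton's second law for the box (up-slope positive): T − 65.719 = 7.9 a. For the hanging block (downward positive): 9.4 × 9.81 − T = 9.4 a.
Adding the two equations eliminates T: 26.495 = 17.3 a, so a = 1.5315 m/s².

1.53 m/s²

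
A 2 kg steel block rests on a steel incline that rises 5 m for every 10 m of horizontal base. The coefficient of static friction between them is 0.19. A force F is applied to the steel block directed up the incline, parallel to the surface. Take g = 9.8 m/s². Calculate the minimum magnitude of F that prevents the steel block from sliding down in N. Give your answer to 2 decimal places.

5.43 N

The normal force is N = mg cos 26.57° = 17.531 N. With F at its minimum the steel block is on the verge of sliding down, so static friction is at its maximum μ_s N = 0.19 × 17.531 = 3.331 N and acts up the slope.
Equilibrium along the incline: F + μ_s N = mg sin 26.57°, so F = 8.765 − 3.331 = 5.434 N.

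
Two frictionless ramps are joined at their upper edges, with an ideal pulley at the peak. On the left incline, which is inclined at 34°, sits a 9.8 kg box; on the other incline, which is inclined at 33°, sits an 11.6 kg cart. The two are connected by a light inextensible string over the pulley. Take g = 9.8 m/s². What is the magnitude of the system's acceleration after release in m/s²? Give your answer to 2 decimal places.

0.38 m/s²

Resolve each weight along its own incline: the 9.8 kg mass has component 9.8 × 9.8 × sin 34° = 53.705 N down its slope, and the 11.6 kg mass has 11.6 × 9.8 × sin 33° = 61.915 N down its slope.
The 11.6 kg side's 61.915 N exceeds the other side's 53.705 N, so that mass slides down and the 9.8 kg mass slides up. Taking that direction as positive, Newton's second law for the whole system gives 61.915 − 53.705 = (9.8 + 11.6) a, so a = 8.210 / 21.4 = 0.3836 m/s².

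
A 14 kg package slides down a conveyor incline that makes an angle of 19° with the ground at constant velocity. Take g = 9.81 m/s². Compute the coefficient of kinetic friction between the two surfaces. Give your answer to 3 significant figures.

At constant velocity the net force along the incline is zero: mg sin 19° = μ mg cos 19°.
So μ = tan 19° = 0.3256 / 0.9455 = 0.3444.

0.344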